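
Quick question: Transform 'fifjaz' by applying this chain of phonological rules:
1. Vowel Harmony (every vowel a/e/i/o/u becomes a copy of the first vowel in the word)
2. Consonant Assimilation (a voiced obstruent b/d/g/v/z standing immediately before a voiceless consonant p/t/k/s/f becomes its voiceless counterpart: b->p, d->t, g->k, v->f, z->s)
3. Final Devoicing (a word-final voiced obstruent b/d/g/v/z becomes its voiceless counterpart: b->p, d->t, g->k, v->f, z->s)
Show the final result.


Starting form: 'fifjaz'
Rule 1: Vowel Harmony: all vowels become 'i' (matching first vowel). 'fifjaz' -> 'fifjiz'
Rule 2: Consonant Assimilation: no voiced obstruent (b/d/g/v/z) stands immediately before a voiceless consonant (p/t/k/s/f). No change.
Rule 3: Final Devoicing: word-final voiced obstruent 'z' becomes voiceless 's'. 'fifjiz' -> 'fifjis'
Final form: 'fifjis'

fifjis


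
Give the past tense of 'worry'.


Apply rule: Change -y to -ied. 'worry' becomes 'worried'.

worried


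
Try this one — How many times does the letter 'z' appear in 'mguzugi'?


Letter 'z' in 'mguzugi': found at position(s) 4 = 1 occurrence(s).

1


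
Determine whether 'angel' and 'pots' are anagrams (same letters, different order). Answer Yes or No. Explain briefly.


Sorted letters of 'angel': 'aegln'
Sorted letters of 'pots': 'opst'
They do not match.

No


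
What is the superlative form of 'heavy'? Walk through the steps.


Apply superlative formation (consonant + y: change y to i, add -est): 'heavy' -> 'heaviest'.

heaviest


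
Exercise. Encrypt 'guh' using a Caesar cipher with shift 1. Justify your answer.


Shift each letter by 1: g -> h, u -> v, h -> i. Result: 'hvi'.

hvi


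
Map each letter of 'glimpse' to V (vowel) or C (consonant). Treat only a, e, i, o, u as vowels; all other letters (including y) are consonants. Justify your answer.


Letter mapping: g = C, l = C, i = V, m = C, p = C, s = C, e = V.

CCVCCCV


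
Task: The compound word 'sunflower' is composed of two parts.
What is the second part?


Split 'sunflower' into 'sun' + 'flower'. The second part is 'flower'.

flower


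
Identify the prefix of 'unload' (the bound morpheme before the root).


The word 'unload' = 'un' (prefix) + 'load' (root). The prefix is 'un'.

un


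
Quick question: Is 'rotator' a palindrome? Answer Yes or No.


Forward: 'rotator'
Reversed: 'rotator'
They are identical.

Yes


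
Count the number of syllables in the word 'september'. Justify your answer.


Break 'september' into syllables: sep-tem-ber -> sep | tem | ber = 3 syllables

3 syllables


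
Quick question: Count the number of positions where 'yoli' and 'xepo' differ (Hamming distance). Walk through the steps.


Alignment:
Position 1: 'y' vs 'x' = DIFFER
Position 2: 'o' vs 'e' = DIFFER
Position 3: 'l' vs 'p' = DIFFER
Position 4: 'i' vs 'o' = DIFFER
Total differences: 4

4


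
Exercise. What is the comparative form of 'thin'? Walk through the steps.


Apply comparative formation (double final consonant, add -er): 'thin' -> 'thinner'.

thinner


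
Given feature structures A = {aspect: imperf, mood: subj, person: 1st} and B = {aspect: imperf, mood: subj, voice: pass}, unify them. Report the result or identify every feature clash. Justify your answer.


Compare features:
aspect: A=imperf vs B=imperf -> unified: imperf
mood: A=subj vs B=subj -> unified: subj
person: A=1st vs B=_ -> unified: 1st
voice: A=_ vs B=pass -> unified: pass
No clashes found.

Unified: {aspect: imperf, mood: subj, person: 1st, voice: pass}


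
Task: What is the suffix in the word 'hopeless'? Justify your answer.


The word 'hopeless' = 'hope' (root) + '-less' (suffix). The suffix is '-less'.

less


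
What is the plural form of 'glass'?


Apply rule: Add -es (sibilant/fricative ending). 'glass' becomes 'glasses'.

glasses


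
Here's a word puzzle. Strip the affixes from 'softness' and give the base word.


Remove suffix '-ness' from 'softness' to get root 'soft'.

soft


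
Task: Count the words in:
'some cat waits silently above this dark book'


Split into words: some | cat | waits | silently | above | this | dark | book = 8 words.

8


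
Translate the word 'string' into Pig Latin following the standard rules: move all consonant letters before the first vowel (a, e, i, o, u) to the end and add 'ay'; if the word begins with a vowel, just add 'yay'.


'string': move consonant cluster 'str' to end and add 'ay': 'ingstray'.

ingstray


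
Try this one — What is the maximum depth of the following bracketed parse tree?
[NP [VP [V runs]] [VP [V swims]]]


Count bracket nesting levels:
'[' at pos 0: depth = 1
'[' at pos 4: depth = 2
'[' at pos 8: depth = 3
'[' at pos 18: depth = 2
'[' at pos 22: depth = 3
Maximum depth reached: 3

3


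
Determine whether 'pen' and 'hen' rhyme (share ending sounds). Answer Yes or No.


Rime (stressed vowel + following sounds) of 'pen': -en = /ɛn/
Rime of 'hen': -en = /ɛn/
/ɛn/ and /ɛn/ are the same ending sound, so the words rhyme.

Yes


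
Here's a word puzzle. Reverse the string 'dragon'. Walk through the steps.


Reverse 'dragon' character by character: 'nogard'.

nogard


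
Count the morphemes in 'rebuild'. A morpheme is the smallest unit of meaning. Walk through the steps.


Decomposition: re- (prefix) + build (root) = 2 morpheme(s)

2 morphemes


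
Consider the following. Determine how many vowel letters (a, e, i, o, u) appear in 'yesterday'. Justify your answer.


Vowels in 'yesterday': e, e, a = 3 vowels.

3


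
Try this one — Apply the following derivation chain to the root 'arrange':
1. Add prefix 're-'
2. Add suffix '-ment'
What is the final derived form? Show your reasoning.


Step 1: Add prefix 're-' to 'arrange' = 'rearrange'
Step 2: Add suffix '-ment' to 'rearrange' = 'rearrangement'

rearrangement


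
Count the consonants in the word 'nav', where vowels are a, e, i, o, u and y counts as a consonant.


Consonants in 'nav': n, v = 2 consonants.

2


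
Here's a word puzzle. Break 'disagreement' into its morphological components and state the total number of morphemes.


Step 1: Identify prefix: 'dis' (meaning: not/apart)
Step 2: Identify root: 'agree'
Step 3: Identify suffix(es): 'ment'
Decomposition: dis- (prefix: not/apart) + agree (root) + -ment (suffix: action/result)
Total morphemes: 3

3 morphemes (dis- (prefix: not/apart) + agree (root) + -ment (suffix: action/result))


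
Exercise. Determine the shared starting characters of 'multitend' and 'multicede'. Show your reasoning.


Compare from the start: 5 characters match: 'multi'. Mismatch at position 6: 't' vs 'c'.

multi


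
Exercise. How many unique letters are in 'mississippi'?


Unique letters in 'mississippi': {i, m, p, s} = 4 distinct letters.

4


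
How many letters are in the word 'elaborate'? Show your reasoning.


Spell out 'elaborate' and number each letter: e(1), l(2), a(3), b(4), o(5), r(6), a(7), t(8), e(9). Total: 9 letters.

9


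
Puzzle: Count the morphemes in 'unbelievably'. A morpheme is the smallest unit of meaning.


Decomposition: un- (prefix) + believe (root) + -able (suffix) + -ly (suffix) = 4 morpheme(s)

4 morphemes


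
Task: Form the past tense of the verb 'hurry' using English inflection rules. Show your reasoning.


Apply rule: Change -y to -ied. 'hurry' becomes 'hurried'.

hurried


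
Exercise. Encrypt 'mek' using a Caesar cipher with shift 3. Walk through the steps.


Shift each letter by 3: m -> p, e -> h, k -> n. Result: 'phn'.

phn


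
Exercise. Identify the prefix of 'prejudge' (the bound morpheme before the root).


The word 'prejudge' = 'pre' (prefix) + 'judge' (root). The prefix is 'pre'.

pre


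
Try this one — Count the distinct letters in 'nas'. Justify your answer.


Unique letters in 'nas': {a, n, s} = 3 distinct letters.

3


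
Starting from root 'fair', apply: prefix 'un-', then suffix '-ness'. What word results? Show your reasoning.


Step 1: Add prefix 'un-' to 'fair' = 'unfair'
Step 2: Add suffix '-ness' to 'unfair' = 'unfairness'

unfairness


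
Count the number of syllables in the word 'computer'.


Break 'computer' into syllables: com-pu-ter -> com | pu | ter = 3 syllables

3 syllables


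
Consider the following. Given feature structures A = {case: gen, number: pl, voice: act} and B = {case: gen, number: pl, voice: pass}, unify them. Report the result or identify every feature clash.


Compare features:
case: A=gen vs B=gen -> unified: gen
number: A=pl vs B=pl -> unified: pl
voice: A=act vs B=pass -> CLASH
Clash detected on feature 'voice' (act vs pass); unification fails.

CLASH on 'voice' (act vs pass)


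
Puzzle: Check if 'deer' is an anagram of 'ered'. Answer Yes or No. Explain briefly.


Sorted letters of 'deer': 'deer'
Sorted letters of 'ered': 'deer'
They match.

Yes


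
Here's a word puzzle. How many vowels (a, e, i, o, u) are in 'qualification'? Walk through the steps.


Vowels in 'qualification': u, a, i, i, a, i, o = 7 vowels.

7


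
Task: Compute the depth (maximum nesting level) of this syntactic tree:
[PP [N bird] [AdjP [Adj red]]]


Count bracket nesting levels:
'[' at pos 0: depth = 1
'[' at pos 4: depth = 2
'[' at pos 13: depth = 2
'[' at pos 19: depth = 3
Maximum depth reached: 3

3


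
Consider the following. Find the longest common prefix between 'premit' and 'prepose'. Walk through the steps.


Compare from the start: 3 characters match: 'pre'. Mismatch at position 4: 'm' vs 'p'.

pre


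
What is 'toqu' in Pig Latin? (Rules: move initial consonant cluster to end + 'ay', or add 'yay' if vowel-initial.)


'toqu': move consonant cluster 't' to end and add 'ay': 'oqutay'.

oqutay


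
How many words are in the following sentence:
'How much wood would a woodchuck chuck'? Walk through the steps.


Split into words: How | much | wood | would | a | woodchuck | chuck = 7 words.

7


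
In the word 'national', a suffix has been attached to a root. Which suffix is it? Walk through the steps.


The word 'national' = 'nation' (root) + '-al' (suffix). The suffix is '-al'.

al


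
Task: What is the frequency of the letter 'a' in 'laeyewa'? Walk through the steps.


Letter 'a' in 'laeyewa': found at position(s) 2, 7 = 2 occurrence(s).

2


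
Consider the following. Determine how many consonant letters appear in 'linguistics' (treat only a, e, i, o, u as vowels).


Consonants in 'linguistics': l, n, g, s, t, c, s = 7 consonants.

7


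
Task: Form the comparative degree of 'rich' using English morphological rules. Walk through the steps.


Apply comparative formation (add -er): 'rich' -> 'richer'.

richer


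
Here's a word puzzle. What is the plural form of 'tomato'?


Apply rule: Add -es (consonant + o). 'tomato' becomes 'tomatoes'.

tomatoes


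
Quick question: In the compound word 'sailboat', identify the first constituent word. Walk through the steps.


Split 'sailboat' into 'sail' + 'boat'. The first part is 'sail'.

sail


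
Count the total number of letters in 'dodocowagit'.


Spell out 'dodocowagit' and number each letter: d(1), o(2), d(3), o(4), c(5), o(6), w(7), a(8), g(9), i(10), t(11). Total: 11 letters.

11


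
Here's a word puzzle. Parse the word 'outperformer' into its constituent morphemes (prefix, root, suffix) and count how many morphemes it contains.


Step 1: Identify prefix: 'out' (meaning: surpass)
Step 2: Identify root: 'perform'
Step 3: Identify suffix(es): 'er'
Decomposition: out- (prefix: surpass) + perform (root) + -er (suffix: one who)
Total morphemes: 3

3 morphemes (out- (prefix: surpass) + perform (root) + -er (suffix: one who))


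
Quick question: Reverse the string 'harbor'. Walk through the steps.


Reverse 'harbor' character by character: 'robrah'.

robrah


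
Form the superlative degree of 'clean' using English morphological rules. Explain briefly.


Apply superlative formation (add -est): 'clean' -> 'cleanest'.

cleanest


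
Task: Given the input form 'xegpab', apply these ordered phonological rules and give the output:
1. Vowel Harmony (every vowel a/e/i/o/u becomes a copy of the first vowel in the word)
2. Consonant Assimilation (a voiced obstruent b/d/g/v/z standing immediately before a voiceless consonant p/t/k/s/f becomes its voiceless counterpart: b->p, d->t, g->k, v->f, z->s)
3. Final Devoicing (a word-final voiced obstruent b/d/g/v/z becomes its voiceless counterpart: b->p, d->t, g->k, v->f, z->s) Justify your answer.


Starting form: 'xegpab'
Rule 1: Vowel Harmony: all vowels become 'e' (matching first vowel). 'xegpab' -> 'xegpeb'
Rule 2: Consonant Assimilation: voiced obstruent before voiceless consonant becomes voiceless ('gp' -> 'kp'). 'xegpeb' -> 'xekpeb'
Rule 3: Final Devoicing: word-final voiced obstruent 'b' becomes voiceless 'p'. 'xekpeb' -> 'xekpep'
Final form: 'xekpep'

xekpep


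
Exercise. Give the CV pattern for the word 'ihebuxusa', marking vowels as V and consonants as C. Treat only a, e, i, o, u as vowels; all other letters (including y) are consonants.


Letter mapping: i = V, h = C, e = V, b = C, u = V, x = C, u = V, s = C, a = V.

VCVCVCVCV


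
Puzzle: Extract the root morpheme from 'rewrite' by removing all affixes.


Remove prefix 're' from 'rewrite' to get root 'write'.

write


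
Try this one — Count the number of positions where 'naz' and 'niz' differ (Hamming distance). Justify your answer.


Alignment:
Position 1: 'n' vs 'n' = match
Position 2: 'a' vs 'i' = DIFFER
Position 3: 'z' vs 'z' = match
Total differences: 1

1


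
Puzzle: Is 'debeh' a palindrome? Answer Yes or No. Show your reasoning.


Forward: 'debeh'
Reversed: 'hebed'
They differ.

No


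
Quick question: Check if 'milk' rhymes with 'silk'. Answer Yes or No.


Rime (stressed vowel + following sounds) of 'milk': -ilk = /ɪlk/
Rime of 'silk': -ilk = /ɪlk/
/ɪlk/ and /ɪlk/ are the same ending sound, so the words rhyme.

Yes


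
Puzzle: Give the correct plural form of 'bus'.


Apply rule: Add -es (sibilant/fricative ending). 'bus' becomes 'buses'.

buses


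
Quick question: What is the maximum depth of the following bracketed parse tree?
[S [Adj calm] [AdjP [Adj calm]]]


Count bracket nesting levels:
'[' at pos 0: depth = 1
'[' at pos 3: depth = 2
'[' at pos 14: depth = 2
'[' at pos 20: depth = 3
Maximum depth reached: 3

3


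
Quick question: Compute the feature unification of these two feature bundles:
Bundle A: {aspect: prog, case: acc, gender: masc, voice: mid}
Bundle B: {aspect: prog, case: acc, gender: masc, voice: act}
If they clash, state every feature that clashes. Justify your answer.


Compare features:
aspect: A=prog vs B=prog -> unified: prog
case: A=acc vs B=acc -> unified: acc
gender: A=masc vs B=masc -> unified: masc
voice: A=mid vs B=act -> CLASH
Clash detected on feature 'voice' (mid vs act); unification fails.

CLASH on 'voice' (mid vs act)


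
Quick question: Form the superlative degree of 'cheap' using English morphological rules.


Apply superlative formation (add -est): 'cheap' -> 'cheapest'.

cheapest


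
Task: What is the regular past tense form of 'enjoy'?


Apply rule: Add -ed. 'enjoy' becomes 'enjoyed'.

enjoyed


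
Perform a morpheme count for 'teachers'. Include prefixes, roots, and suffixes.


Decomposition: teach (root) + -er (suffix) + -s (plural) = 3 morpheme(s)

3 morphemes


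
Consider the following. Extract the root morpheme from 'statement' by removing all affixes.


Remove suffix '-ment' from 'statement' to get root 'state'.

state


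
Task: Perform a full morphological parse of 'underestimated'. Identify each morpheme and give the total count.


Step 1: Identify prefix: 'under' (meaning: beneath/insufficient)
Step 2: Identify root: 'estimate'
Step 3: Identify suffix(es): 'ed'
Decomposition: under- (prefix: beneath/insufficient) + estimate (root) + -ed (suffix: past)
Total morphemes: 3

3 morphemes (under- (prefix: beneath/insufficient) + estimate (root) + -ed (suffix: past))


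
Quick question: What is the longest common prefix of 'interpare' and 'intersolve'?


Compare from the start: 5 characters match: 'inter'. Mismatch at position 6: 'p' vs 's'.

inter


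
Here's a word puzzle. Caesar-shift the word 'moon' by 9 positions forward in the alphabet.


Shift each letter by 9: m -> v, o -> x, o -> x, n -> w. Result: 'vxxw'.

vxxw


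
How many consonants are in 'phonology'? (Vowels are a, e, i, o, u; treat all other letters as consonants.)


Consonants in 'phonology': p, h, n, l, g, y = 6 consonants.

6


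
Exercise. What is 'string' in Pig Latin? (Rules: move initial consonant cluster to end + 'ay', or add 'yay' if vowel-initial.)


'string': move consonant cluster 'str' to end and add 'ay': 'ingstray'.

ingstray


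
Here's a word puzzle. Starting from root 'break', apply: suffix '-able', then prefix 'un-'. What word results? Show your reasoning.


Step 1: Add suffix '-able' to 'break' = 'breakable'
Step 2: Add prefix 'un-' to 'breakable' = 'unbreakable'

unbreakable


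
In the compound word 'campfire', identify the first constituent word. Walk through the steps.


Split 'campfire' into 'camp' + 'fire'. The first part is 'camp'.

camp


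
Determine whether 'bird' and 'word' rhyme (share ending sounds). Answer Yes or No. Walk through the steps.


Rime (stressed vowel + following sounds) of 'bird': -ird = /ɜːrd/
Rime of 'word': -ord = /ɜːrd/
/ɜːrd/ and /ɜːrd/ are the same ending sound, so the words rhyme.

Yes


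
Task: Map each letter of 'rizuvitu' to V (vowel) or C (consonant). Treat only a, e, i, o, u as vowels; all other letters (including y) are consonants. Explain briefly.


Letter mapping: r = C, i = V, z = C, u = V, v = C, i = V, t = C, u = V.

CVCVCVCV


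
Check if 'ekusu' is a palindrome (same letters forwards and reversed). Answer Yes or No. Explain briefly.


Forward: 'ekusu'
Reversed: 'usuke'
They differ.

No


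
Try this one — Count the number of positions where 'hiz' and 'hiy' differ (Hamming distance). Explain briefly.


Alignment:
Position 1: 'h' vs 'h' = match
Position 2: 'i' vs 'i' = match
Position 3: 'z' vs 'y' = DIFFER
Total differences: 1

1


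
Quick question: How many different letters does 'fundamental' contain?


Unique letters in 'fundamental': {a, d, e, f, l, m, n, t, u} = 9 distinct letters.

9


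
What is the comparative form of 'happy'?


Apply comparative formation (consonant + y: change y to i, add -er): 'happy' -> 'happier'.

happier


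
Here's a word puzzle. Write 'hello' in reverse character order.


Reverse 'hello' character by character: 'olleh'.

olleh


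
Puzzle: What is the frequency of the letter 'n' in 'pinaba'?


Letter 'n' in 'pinaba': found at position(s) 3 = 1 occurrence(s).

1


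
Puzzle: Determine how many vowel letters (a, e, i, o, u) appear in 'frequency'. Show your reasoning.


Vowels in 'frequency': e, u, e = 3 vowels.

3


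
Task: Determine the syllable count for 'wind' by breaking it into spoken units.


Break 'wind' into syllables: wind -> wind = 1 syllable

1 syllable


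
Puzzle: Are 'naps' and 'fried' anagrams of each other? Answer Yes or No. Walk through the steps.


Sorted letters of 'naps': 'anps'
Sorted letters of 'fried': 'defir'
They do not match.

No


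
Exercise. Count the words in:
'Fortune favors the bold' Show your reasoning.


Split into words: Fortune | favors | the | bold = 4 words.

4


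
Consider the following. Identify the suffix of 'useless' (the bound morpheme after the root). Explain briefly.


The word 'useless' = 'use' (root) + '-less' (suffix). The suffix is '-less'.

less


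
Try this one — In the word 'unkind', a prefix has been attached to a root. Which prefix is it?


The word 'unkind' = 'un' (prefix) + 'kind' (root). The prefix is 'un'.

un


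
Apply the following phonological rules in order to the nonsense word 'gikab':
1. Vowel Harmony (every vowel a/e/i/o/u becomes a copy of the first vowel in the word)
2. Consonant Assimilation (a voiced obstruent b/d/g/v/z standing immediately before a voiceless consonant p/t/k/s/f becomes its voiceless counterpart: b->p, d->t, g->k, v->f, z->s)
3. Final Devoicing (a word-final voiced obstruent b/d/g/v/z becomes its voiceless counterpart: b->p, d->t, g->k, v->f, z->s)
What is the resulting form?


Starting form: 'gikab'
Rule 1: Vowel Harmony: all vowels become 'i' (matching first vowel). 'gikab' -> 'gikib'
Rule 2: Consonant Assimilation: no voiced obstruent (b/d/g/v/z) stands immediately before a voiceless consonant (p/t/k/s/f). No change.
Rule 3: Final Devoicing: word-final voiced obstruent 'b' becomes voiceless 'p'. 'gikib' -> 'gikip'
Final form: 'gikip'

gikip


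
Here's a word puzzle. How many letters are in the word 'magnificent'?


Spell out 'magnificent' and number each letter: m(1), a(2), g(3), n(4), i(5), f(6), i(7), c(8), e(9), n(10), t(11). Total: 11 letters.

11


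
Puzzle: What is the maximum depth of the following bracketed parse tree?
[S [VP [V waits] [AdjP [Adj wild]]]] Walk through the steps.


Count bracket nesting levels:
'[' at pos 0: depth = 1
'[' at pos 3: depth = 2
'[' at pos 7: depth = 3
'[' at pos 17: depth = 3
'[' at pos 23: depth = 4
Maximum depth reached: 4

4


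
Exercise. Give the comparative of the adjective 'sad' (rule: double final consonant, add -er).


Apply comparative formation (double final consonant, add -er): 'sad' -> 'sadder'.

sadder


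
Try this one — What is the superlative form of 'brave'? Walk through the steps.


Apply superlative formation (ends in e: add -st): 'brave' -> 'bravest'.

bravest


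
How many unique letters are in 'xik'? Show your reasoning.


Unique letters in 'xik': {i, k, x} = 3 distinct letters.

3


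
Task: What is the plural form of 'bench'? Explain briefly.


Apply rule: Add -es (sibilant/fricative ending). 'bench' becomes 'benches'.

benches


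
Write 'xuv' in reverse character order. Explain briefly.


Reverse 'xuv' character by character: 'vux'.

vux


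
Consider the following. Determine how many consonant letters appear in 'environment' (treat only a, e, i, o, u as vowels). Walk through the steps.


Consonants in 'environment': n, v, r, n, m, n, t = 7 consonants.

7


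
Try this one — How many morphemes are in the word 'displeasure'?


Decomposition: dis- (prefix) + please (root) + -ure (suffix) = 3 morpheme(s)

3 morphemes


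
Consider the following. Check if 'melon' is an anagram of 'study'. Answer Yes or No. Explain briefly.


Sorted letters of 'melon': 'elmno'
Sorted letters of 'study': 'dstuy'
They do not match.

No


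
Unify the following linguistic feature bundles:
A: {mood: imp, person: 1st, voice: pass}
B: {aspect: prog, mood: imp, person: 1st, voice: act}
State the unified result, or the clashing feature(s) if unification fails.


Compare features:
aspect: A=_ vs B=prog -> unified: prog
mood: A=imp vs B=imp -> unified: imp
person: A=1st vs B=1st -> unified: 1st
voice: A=pass vs B=act -> CLASH
Clash detected on feature 'voice' (pass vs act); unification fails.

CLASH on 'voice' (pass vs act)


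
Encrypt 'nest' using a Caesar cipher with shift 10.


Shift each letter by 10: n -> x, e -> o, s -> c, t -> d. Result: 'xocd'.

xocd


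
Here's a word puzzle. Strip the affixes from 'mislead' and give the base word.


Remove prefix 'mis' from 'mislead' to get root 'lead'.

lead


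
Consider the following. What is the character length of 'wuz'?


Spell out 'wuz' and number each letter: w(1), u(2), z(3). Total: 3 letters.

3


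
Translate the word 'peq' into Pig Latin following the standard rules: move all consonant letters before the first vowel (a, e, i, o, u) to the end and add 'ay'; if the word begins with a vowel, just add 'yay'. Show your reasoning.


'peq': move consonant cluster 'p' to end and add 'ay': 'eqpay'.

eqpay


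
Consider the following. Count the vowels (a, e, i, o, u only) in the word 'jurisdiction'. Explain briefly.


Vowels in 'jurisdiction': u, i, i, i, o = 5 vowels.

5


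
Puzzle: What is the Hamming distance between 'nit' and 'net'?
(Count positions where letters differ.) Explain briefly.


Alignment:
Position 1: 'n' vs 'n' = match
Position 2: 'i' vs 'e' = DIFFER
Position 3: 't' vs 't' = match
Total differences: 1

1


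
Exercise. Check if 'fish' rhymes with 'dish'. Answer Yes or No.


Rime (stressed vowel + following sounds) of 'fish': -ish = /ɪʃ/
Rime of 'dish': -ish = /ɪʃ/
/ɪʃ/ and /ɪʃ/ are the same ending sound, so the words rhyme.

Yes


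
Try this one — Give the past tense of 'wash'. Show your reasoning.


Apply rule: Add -ed. 'wash' becomes 'washed'.

washed


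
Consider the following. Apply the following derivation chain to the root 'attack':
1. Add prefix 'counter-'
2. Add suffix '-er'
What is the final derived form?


Step 1: Add prefix 'counter-' to 'attack' = 'counterattack'
Step 2: Add suffix '-er' to 'counterattack' = 'counterattacker'

counterattacker


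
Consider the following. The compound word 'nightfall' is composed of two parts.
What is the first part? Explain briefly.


Split 'nightfall' into 'night' + 'fall'. The first part is 'night'.

night


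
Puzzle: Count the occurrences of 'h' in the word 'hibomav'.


Letter 'h' in 'hibomav': found at position(s) 1 = 1 occurrence(s).

1


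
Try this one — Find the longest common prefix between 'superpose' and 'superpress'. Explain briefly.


Compare from the start: 6 characters match: 'superp'. Mismatch at position 7: 'o' vs 'r'.

superp


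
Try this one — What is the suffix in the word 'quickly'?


The word 'quickly' = 'quick' (root) + '-ly' (suffix). The suffix is '-ly'.

ly


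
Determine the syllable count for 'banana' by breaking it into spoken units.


Break 'banana' into syllables: ba-na-na -> ba | na | na = 3 syllables

3 syllables


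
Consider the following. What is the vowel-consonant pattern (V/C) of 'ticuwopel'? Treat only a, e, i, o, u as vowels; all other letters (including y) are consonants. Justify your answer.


Letter mapping: t = C, i = V, c = C, u = V, w = C, o = V, p = C, e = V, l = C.

CVCVCVCVC


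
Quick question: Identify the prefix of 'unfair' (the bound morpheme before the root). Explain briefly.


The word 'unfair' = 'un' (prefix) + 'fair' (root). The prefix is 'un'.

un


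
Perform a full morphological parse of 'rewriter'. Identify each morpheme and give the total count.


Step 1: Identify prefix: 're' (meaning: again)
Step 2: Identify root: 'write'
Step 3: Identify suffix(es): 'er'
Decomposition: re- (prefix: again) + write (root) + -er (suffix: one who)
Total morphemes: 3

3 morphemes (re- (prefix: again) + write (root) + -er (suffix: one who))


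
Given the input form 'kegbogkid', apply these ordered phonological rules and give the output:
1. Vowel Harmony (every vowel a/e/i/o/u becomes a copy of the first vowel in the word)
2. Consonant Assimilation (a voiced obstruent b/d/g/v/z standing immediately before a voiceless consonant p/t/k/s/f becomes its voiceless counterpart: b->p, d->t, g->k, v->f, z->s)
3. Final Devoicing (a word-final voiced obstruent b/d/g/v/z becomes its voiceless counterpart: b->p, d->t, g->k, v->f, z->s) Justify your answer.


Starting form: 'kegbogkid'
Rule 1: Vowel Harmony: all vowels become 'e' (matching first vowel). 'kegbogkid' -> 'kegbegked'
Rule 2: Consonant Assimilation: voiced obstruent before voiceless consonant becomes voiceless ('gk' -> 'kk'). 'kegbegked' -> 'kegbekked'
Rule 3: Final Devoicing: word-final voiced obstruent 'd' becomes voiceless 't'. 'kegbekked' -> 'kegbekket'
Final form: 'kegbekket'

kegbekket


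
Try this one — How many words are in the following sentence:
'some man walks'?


Split into words: some | man | walks = 3 words.

3


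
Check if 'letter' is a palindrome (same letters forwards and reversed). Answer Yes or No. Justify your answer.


Forward: 'letter'
Reversed: 'rettel'
They differ.

No


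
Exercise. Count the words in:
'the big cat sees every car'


Split into words: the | big | cat | sees | every | car = 6 words.

6


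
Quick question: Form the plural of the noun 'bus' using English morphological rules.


Apply rule: Add -es (sibilant/fricative ending). 'bus' becomes 'buses'.

buses


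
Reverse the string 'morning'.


Reverse 'morning' character by character: 'gninrom'.

gninrom


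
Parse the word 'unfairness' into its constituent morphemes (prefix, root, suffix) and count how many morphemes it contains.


Step 1: Identify prefix: 'un' (meaning: not/reverse)
Step 2: Identify root: 'fair'
Step 3: Identify suffix(es): 'ness'
Decomposition: un- (prefix: not/reverse) + fair (root) + -ness (suffix: state of)
Total morphemes: 3

3 morphemes (un- (prefix: not/reverse) + fair (root) + -ness (suffix: state of))


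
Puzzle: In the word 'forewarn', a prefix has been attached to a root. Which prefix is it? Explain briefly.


The word 'forewarn' = 'fore' (prefix) + 'warn' (root). The prefix is 'fore'.

fore


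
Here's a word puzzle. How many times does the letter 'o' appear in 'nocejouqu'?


Letter 'o' in 'nocejouqu': found at position(s) 2, 6 = 2 occurrence(s).

2


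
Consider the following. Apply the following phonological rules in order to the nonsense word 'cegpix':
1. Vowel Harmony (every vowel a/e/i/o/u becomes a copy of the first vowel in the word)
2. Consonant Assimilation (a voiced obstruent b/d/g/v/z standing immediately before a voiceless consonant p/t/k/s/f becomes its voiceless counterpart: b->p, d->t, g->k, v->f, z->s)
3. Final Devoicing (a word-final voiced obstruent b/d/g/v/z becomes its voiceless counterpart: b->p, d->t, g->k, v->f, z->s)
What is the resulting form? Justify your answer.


Starting form: 'cegpix'
Rule 1: Vowel Harmony: all vowels become 'e' (matching first vowel). 'cegpix' -> 'cegpex'
Rule 2: Consonant Assimilation: voiced obstruent before voiceless consonant becomes voiceless ('gp' -> 'kp'). 'cegpex' -> 'cekpex'
Rule 3: Final Devoicing: final consonant 'x' is not one of the voiced obstruents b/d/g/v/z. No change.
Final form: 'cekpex'

cekpex


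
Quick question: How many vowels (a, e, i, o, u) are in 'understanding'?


Vowels in 'understanding': u, e, a, i = 4 vowels.

4


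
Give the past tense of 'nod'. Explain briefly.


Apply rule: Double final consonant and add -ed. 'nod' becomes 'nodded'.

nodded


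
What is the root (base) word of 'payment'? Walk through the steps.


Remove suffix '-ment' from 'payment' to get root 'pay'.

pay


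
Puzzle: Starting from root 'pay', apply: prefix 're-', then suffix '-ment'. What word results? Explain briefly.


Step 1: Add prefix 're-' to 'pay' = 'repay'
Step 2: Add suffix '-ment' to 'repay' = 'repayment'

repayment


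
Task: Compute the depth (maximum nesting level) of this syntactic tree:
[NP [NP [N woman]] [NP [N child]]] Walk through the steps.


Count bracket nesting levels:
'[' at pos 0: depth = 1
'[' at pos 4: depth = 2
'[' at pos 8: depth = 3
'[' at pos 19: depth = 2
'[' at pos 23: depth = 3
Maximum depth reached: 3

3


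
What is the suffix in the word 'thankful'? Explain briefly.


The word 'thankful' = 'thank' (root) + '-ful' (suffix). The suffix is '-ful'.

ful


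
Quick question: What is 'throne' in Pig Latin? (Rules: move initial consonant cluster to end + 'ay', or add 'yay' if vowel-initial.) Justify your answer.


'throne': move consonant cluster 'thr' to end and add 'ay': 'onethray'.

onethray


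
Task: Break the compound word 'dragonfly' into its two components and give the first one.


Split 'dragonfly' into 'dragon' + 'fly'. The first part is 'dragon'.

dragon


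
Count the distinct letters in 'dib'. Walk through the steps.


Unique letters in 'dib': {b, d, i} = 3 distinct letters.

3


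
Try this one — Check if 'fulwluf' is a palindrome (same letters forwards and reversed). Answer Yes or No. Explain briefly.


Forward: 'fulwluf'
Reversed: 'fulwluf'
They are identical.

Yes


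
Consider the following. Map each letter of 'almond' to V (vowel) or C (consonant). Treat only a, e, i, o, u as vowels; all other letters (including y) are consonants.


Letter mapping: a = V, l = C, m = C, o = V, n = C, d = C.

VCCVCC


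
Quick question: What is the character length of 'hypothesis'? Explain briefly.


Spell out 'hypothesis' and number each letter: h(1), y(2), p(3), o(4), t(5), h(6), e(7), s(8), i(9), s(10). Total: 10 letters.

10


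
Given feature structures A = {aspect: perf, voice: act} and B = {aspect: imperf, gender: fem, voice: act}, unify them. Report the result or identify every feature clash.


Compare features:
aspect: A=perf vs B=imperf -> CLASH
gender: A=_ vs B=fem -> unified: fem
voice: A=act vs B=act -> unified: act
Clash detected on feature 'aspect' (perf vs imperf); unification fails.

CLASH on 'aspect' (perf vs imperf)


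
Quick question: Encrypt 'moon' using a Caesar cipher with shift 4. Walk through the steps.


Shift each letter by 4: m -> q, o -> s, o -> s, n -> r. Result: 'qssr'.

qssr


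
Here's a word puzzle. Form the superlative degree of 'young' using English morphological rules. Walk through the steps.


Apply superlative formation (add -est): 'young' -> 'youngest'.

youngest


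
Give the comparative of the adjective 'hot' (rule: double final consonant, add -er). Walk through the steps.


Apply comparative formation (double final consonant, add -er): 'hot' -> 'hotter'.

hotter


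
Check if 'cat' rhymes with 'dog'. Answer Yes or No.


Rime (stressed vowel + following sounds) of 'cat': -at = /æt/
Rime of 'dog': -og = /ɒg/
/æt/ and /ɒg/ are different ending sounds, so the words do not rhyme.

No


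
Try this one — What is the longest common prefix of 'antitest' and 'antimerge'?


Compare from the start: 4 characters match: 'anti'. Mismatch at position 5: 't' vs 'm'.

anti


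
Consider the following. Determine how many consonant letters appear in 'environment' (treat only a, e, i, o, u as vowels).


Consonants in 'environment': n, v, r, n, m, n, t = 7 consonants.

7


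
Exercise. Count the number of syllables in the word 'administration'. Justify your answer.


Break 'administration' into syllables: ad-min-is-tra-tion -> ad | min | is | tra | tion = 5 syllables

5 syllables


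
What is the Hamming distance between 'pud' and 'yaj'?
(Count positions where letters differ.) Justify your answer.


Alignment:
Position 1: 'p' vs 'y' = DIFFER
Position 2: 'u' vs 'a' = DIFFER
Position 3: 'd' vs 'j' = DIFFER
Total differences: 3

3


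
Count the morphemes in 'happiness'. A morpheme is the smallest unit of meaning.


Decomposition: happy (root) + -ness (suffix) = 2 morpheme(s)

2 morphemes


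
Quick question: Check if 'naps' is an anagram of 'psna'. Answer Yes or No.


Sorted letters of 'naps': 'anps'
Sorted letters of 'psna': 'anps'
They match.

Yes


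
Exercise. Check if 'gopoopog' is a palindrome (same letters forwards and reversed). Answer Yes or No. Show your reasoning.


Forward: 'gopoopog'
Reversed: 'gopoopog'
They are identical.

Yes


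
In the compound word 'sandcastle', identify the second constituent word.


Split 'sandcastle' into 'sand' + 'castle'. The second part is 'castle'.

castle


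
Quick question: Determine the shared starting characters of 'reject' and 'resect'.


Compare from the start: 2 characters match: 're'. Mismatch at position 3: 'j' vs 's'.

re


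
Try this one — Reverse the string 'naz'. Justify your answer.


Reverse 'naz' character by character: 'zan'.

zan


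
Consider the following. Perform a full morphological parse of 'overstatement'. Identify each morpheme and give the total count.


Step 1: Identify prefix: 'over' (meaning: excessively)
Step 2: Identify root: 'state'
Step 3: Identify suffix(es): 'ment'
Decomposition: over- (prefix: excessively) + state (root) + -ment (suffix: action/result)
Total morphemes: 3

3 morphemes (over- (prefix: excessively) + state (root) + -ment (suffix: action/result))


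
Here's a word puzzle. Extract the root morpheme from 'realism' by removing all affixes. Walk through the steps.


Remove suffix '-ism' from 'realism' to get root 'real'.

real


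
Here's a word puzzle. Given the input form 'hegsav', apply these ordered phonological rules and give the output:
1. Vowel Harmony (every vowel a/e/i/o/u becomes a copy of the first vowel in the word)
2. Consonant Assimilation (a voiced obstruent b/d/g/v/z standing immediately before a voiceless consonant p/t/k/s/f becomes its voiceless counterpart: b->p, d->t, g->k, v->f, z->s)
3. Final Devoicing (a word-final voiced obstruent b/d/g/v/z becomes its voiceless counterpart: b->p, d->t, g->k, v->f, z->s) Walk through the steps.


Starting form: 'hegsav'
Rule 1: Vowel Harmony: all vowels become 'e' (matching first vowel). 'hegsav' -> 'hegsev'
Rule 2: Consonant Assimilation: voiced obstruent before voiceless consonant becomes voiceless ('gs' -> 'ks'). 'hegsev' -> 'heksev'
Rule 3: Final Devoicing: word-final voiced obstruent 'v' becomes voiceless 'f'. 'heksev' -> 'heksef'
Final form: 'heksef'

heksef


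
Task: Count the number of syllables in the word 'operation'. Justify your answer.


Break 'operation' into syllables: op-er-a-tion -> op | er | a | tion = 4 syllables

4 syllables


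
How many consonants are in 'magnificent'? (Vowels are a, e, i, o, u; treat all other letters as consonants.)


Consonants in 'magnificent': m, g, n, f, c, n, t = 7 consonants.

7


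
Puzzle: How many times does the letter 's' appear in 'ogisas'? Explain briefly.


Letter 's' in 'ogisas': found at position(s) 4, 6 = 2 occurrence(s).

2


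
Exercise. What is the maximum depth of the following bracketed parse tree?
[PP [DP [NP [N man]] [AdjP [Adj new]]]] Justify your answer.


Count bracket nesting levels:
'[' at pos 0: depth = 1
'[' at pos 4: depth = 2
'[' at pos 8: depth = 3
'[' at pos 12: depth = 4
'[' at pos 21: depth = 3
'[' at pos 27: depth = 4
Maximum depth reached: 4

4


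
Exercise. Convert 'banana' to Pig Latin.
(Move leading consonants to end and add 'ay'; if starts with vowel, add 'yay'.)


'banana': move consonant cluster 'b' to end and add 'ay': 'ananabay'.

ananabay


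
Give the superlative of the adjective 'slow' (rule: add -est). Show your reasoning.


Apply superlative formation (add -est): 'slow' -> 'slowest'.

slowest


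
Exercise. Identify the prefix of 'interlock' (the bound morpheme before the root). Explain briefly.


The word 'interlock' = 'inter' (prefix) + 'lock' (root). The prefix is 'inter'.

inter


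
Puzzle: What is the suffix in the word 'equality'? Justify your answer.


The word 'equality' = 'equal' (root) + '-ity' (suffix). The suffix is '-ity'.

ity


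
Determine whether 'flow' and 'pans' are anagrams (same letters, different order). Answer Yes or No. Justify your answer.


Sorted letters of 'flow': 'flow'
Sorted letters of 'pans': 'anps'
They do not match.

No


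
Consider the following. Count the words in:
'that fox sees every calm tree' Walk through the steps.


Split into words: that | fox | sees | every | calm | tree = 6 words.

6


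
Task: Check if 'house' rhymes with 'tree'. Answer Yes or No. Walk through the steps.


Rime (stressed vowel + following sounds) of 'house': -ouse = /aʊs/
Rime of 'tree': -ee = /iː/
/aʊs/ and /iː/ are different ending sounds, so the words do not rhyme.

No
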